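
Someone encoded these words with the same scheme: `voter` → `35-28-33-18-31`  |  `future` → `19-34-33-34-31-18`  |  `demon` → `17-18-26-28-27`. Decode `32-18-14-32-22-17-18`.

v is letter #22 and maps to 35: an offset of 13. Each letter is replaced by its alphabet position (a=1..z=26) + 13.
Undoing it on 32-18-14-32-22-17-18: 32→(32−13)÷1=19=s, 18→(18−13)÷1=5=e, 14→(14−13)÷1=1=a, 32→(32−13)÷1=19=s, 22→(22−13)÷1=9=i, 17→(17−13)÷1=4=d, 18→(18−13)÷1=5=e.

seaside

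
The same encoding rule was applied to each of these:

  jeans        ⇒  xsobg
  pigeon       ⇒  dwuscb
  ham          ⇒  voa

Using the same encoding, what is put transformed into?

dih

It's a constant shift of +14 (ROT14).
Applying it to put: p+14=d, u+14=i, t+14=h.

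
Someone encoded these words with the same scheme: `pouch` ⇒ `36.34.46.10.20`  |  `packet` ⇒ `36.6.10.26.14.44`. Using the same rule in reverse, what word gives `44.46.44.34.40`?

p(#16)→36 and o(#15)→34: differences scale by 2, so n = 2·pos + 4. With a=1..z=26, the number is 2·pos + 4.
Decoding 44.46.44.34.40: 44→(44−4)÷2=20=t, 46→(46−4)÷2=21=u, 44→(44−4)÷2=20=t, 34→(34−4)÷2=15=o, 40→(40−4)÷2=18=r.

tutor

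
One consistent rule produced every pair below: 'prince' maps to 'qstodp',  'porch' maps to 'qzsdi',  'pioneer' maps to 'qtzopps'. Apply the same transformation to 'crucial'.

Two shifts are in play — +11 for a/e/i/o/u, +1 for every other letter.
Applying it to crucial: c(cons)+1=d, r(cons)+1=s, u(vowel)+11=f, c(cons)+1=d, i(vowel)+11=t, a(vowel)+11=l, l(cons)+1=m.

dsfdtlm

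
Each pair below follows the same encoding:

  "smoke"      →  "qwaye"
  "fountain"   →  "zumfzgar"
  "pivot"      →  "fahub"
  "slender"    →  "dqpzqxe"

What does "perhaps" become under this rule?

The output letters match the input read backwards, each shifted +12: smoke reversed is ekoms. Read the word backwards and shift each letter +12.
On perhaps: reverse → spahrep; then shift: s+12=e, p+12=b, a+12=m, h+12=t, r+12=d, e+12=q, p+12=b.

ebmtdqb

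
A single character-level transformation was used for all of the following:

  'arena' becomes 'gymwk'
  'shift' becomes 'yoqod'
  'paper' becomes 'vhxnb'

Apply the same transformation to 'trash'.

zyibr

The shift increases by 1 at each position, starting from +6: 6, 7, 8, ….
On trash: t+6=z, r+7=y, a+8=i, s+9=b, h+10=r.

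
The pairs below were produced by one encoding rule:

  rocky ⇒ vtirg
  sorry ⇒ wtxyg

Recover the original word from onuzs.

kiosk

Each letter shifts forward by (position + 4), i.e. 4, 5, 6, … — the shift grows by one for each successive letter.
Decoding onuzs: o−4=k, n−5=i, u−6=o, z−7=s, s−8=k.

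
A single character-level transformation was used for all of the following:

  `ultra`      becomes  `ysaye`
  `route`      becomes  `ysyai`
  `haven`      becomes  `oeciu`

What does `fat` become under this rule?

mea

The shift depends on letter class: consonant l→s is +7, but vowel u→y is +4. The rule splits by letter class: vowels +4, consonants +7.
On fat: f(cons)+7=m, a(vowel)+4=e, t(cons)+7=a.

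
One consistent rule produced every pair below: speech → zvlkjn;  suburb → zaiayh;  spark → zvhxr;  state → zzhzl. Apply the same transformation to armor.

hxtuy

Shifts by position in speech: pos 0: s→z (+7), pos 1: p→v (+6), pos 2: e→l (+7), pos 3: e→k (+6) — repeating every 2. The shifts repeat in a cycle of length 2: positions 0,1,… shift by +7, +6, then the pattern repeats.
On armor: a+7=h, r+6=x, m+7=t, o+6=u, r+7=y.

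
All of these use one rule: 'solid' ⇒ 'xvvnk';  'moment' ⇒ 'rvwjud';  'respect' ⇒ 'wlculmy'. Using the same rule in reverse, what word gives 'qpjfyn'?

A repeating key of period 3 is used — shifts +5, +7, +10 over and over.
Reversing it on qpjfyn: q−5=l, p−7=i, j−10=z, f−5=a, y−7=r, n−10=d.

lizard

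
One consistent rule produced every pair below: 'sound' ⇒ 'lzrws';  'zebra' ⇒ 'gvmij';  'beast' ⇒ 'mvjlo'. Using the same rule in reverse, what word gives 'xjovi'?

water

s(18)→l(11) and o(14)→z(25) fit y≡3x+9 (mod 26); the inverse of 3 mod 26 is 9. Each letter's alphabet position (a=0..z=25) is mapped through 3·x+9 mod 26 — an affine cipher.
Decoding xjovi: x(23)→9·(23−9)≡22=w; j(9)→9·(9−9)≡0=a; o(14)→9·(14−9)≡19=t; v(21)→9·(21−9)≡4=e; i(8)→9·(8−9)≡17=r (all mod 26).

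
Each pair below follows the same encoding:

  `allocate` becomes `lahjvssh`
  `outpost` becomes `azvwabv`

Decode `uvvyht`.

The output letters match the input read backwards, each shifted +7: allocate reversed is etacolla. Two steps: reverse the string, then apply a Caesar shift of +7.
Reversing it on uvvyht: shift back: u−7=n, v−7=o, v−7=o, y−7=r, h−7=a, t−7=m → nooram; then reverse → maroon.

maroon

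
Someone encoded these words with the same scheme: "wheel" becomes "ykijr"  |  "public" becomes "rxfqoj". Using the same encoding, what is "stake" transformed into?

In wheel: w→y is +2, h→k is +3, e→i is +4, e→j is +5 — the shift increases by 1 each position. Each letter shifts forward by (position + 2), i.e. 2, 3, 4, … — the shift grows by one for each successive letter.
On stake: s+2=u, t+3=w, a+4=e, k+5=p, e+6=k.

uwepk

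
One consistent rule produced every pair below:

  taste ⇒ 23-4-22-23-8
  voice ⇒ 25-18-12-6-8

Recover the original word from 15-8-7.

t is letter #20 and maps to 23: an offset of 3. Each letter is replaced by its alphabet position (a=1..z=26) + 3.
Decoding 15-8-7: 15→(15−3)÷1=12=l, 8→(8−3)÷1=5=e, 7→(7−3)÷1=4=d.

led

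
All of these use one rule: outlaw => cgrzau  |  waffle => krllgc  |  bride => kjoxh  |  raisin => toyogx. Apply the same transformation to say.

The output letters match the input read backwards, each shifted +6: outlaw reversed is waltuo. Two steps: reverse the string, then apply a Caesar shift of +6.
For say: reverse → yas; then shift: y+6=e, a+6=g, s+6=y.

egy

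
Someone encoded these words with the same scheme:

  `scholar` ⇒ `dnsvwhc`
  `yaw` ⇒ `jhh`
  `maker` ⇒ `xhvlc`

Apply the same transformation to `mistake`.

xpdehvl

The shift depends on letter class: consonant s→d is +11, but vowel o→v is +7. Vowels shift forward by 7 and consonants shift forward by 11.
Applying it to mistake: m(cons)+11=x, i(vowel)+7=p, s(cons)+11=d, t(cons)+11=e, a(vowel)+7=h, k(cons)+11=v, e(vowel)+7=l.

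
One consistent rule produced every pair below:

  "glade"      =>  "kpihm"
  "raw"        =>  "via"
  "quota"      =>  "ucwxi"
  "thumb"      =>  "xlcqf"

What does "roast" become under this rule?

vwiwx

The shift depends on letter class: consonant g→k is +4, but vowel a→i is +8. Two shifts are in play — +8 for a/e/i/o/u, +4 for every other letter.
On roast: r(cons)+4=v, o(vowel)+8=w, a(vowel)+8=i, s(cons)+4=w, t(cons)+4=x.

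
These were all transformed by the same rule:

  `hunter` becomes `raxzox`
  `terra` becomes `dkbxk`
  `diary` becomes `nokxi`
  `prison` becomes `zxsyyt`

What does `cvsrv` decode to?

Shifts by position in hunter: pos 0: h→r (+10), pos 1: u→a (+6), pos 2: n→x (+10), pos 3: t→z (+6) — repeating every 2. It's a Vigenère-style cipher with numeric key [10,6]: position i shifts by key[i mod 2].
Undoing it on cvsrv: c−10=s, v−6=p, s−10=i, r−6=l, v−10=l.

spill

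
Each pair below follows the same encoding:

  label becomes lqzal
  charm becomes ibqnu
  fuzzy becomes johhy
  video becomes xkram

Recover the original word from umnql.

moral

Each letter's alphabet position (a=0..z=25) is mapped through 9·x+16 mod 26 — an affine cipher.
Undoing it on umnql: u(20)→3·(20−16)≡12=m; m(12)→3·(12−16)≡14=o; n(13)→3·(13−16)≡17=r; q(16)→3·(16−16)≡0=a; l(11)→3·(11−16)≡11=l (all mod 26).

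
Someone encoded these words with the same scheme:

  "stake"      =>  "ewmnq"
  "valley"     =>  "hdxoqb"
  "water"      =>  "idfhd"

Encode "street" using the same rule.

ewdhqw

Shifts by position in stake: pos 0: s→e (+12), pos 1: t→w (+3), pos 2: a→m (+12), pos 3: k→n (+3) — repeating every 2. A repeating key of period 2 is used — shifts +12, +3 over and over.
Applying it to street: s+12=e, t+3=w, r+12=d, e+3=h, e+12=q, t+3=w.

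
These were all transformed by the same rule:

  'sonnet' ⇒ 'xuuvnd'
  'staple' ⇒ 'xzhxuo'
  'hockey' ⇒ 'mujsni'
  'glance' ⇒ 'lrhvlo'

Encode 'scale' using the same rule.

xihtn

In sonnet: s→x is +5, o→u is +6, n→u is +7, n→v is +8 — the shift increases by 1 each position. Each letter shifts forward by (position + 5), i.e. 5, 6, 7, … — the shift grows by one for each successive letter.
Applying it to scale: s+5=x, c+6=i, a+7=h, l+8=t, e+9=n.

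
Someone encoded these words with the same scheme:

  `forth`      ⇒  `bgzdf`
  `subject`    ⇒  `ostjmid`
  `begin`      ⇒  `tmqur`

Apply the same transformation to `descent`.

f(5)→b(1) and o(14)→g(6) fit y≡15x+4 (mod 26); the inverse of 15 mod 26 is 7. This is an affine cipher: with a=0,…,z=25, each position x becomes (15x+4) mod 26.
For descent: d(3)→15·3+4≡23=x; e(4)→15·4+4≡12=m; s(18)→15·18+4≡14=o; c(2)→15·2+4≡8=i; e(4)→15·4+4≡12=m; n(13)→15·13+4≡17=r; t(19)→15·19+4≡3=d (all mod 26).

xmoimrd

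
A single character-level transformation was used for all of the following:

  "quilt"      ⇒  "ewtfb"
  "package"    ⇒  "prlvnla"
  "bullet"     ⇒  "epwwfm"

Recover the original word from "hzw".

The output letters match the input read backwards, each shifted +11: quilt reversed is tliuq. Two steps: reverse the string, then apply a Caesar shift of +11.
Undoing it on hzw: shift back: h−11=w, z−11=o, w−11=l → wol; then reverse → low.

low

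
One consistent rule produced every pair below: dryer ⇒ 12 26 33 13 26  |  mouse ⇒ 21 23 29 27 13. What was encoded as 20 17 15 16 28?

light

d is letter #4 and maps to 12: an offset of 8. Each letter is replaced by its alphabet position (a=1..z=26) + 8.
Decoding 20 17 15 16 28: 20→(20−8)÷1=12=l, 17→(17−8)÷1=9=i, 15→(15−8)÷1=7=g, 16→(16−8)÷1=8=h, 28→(28−8)÷1=20=t.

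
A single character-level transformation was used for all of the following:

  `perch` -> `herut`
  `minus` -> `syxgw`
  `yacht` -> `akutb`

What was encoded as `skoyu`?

magic

p(15)→h(7) and e(4)→e(4) fit y≡5x+10 (mod 26); the inverse of 5 mod 26 is 21. Treating letters as 0–25, the rule is x ↦ 5x + 10 (mod 26).
Reversing it on skoyu: s(18)→21·(18−10)≡12=m; k(10)→21·(10−10)≡0=a; o(14)→21·(14−10)≡6=g; y(24)→21·(24−10)≡8=i; u(20)→21·(20−10)≡2=c (all mod 26).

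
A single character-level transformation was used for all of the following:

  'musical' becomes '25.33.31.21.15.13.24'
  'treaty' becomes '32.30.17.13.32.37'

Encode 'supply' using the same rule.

31.33.28.28.24.37

Letters become their 1-based position plus 12 (so a→13, b→14, …).
Applying it to supply: s=19→31, u=21→33, p=16→28, p=16→28, l=12→24, y=25→37.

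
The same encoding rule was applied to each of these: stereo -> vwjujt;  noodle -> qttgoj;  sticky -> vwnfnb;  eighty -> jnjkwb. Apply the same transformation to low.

otz

The rule splits by letter class: vowels +5, consonants +3.
For low: l(cons)+3=o, o(vowel)+5=t, w(cons)+3=z.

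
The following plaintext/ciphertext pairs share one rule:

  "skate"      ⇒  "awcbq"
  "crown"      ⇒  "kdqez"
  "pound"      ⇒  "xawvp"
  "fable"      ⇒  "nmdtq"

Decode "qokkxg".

icicle

Shifts by position in skate: pos 0: s→a (+8), pos 1: k→w (+12), pos 2: a→c (+2), pos 3: t→b (+8), pos 4: e→q (+12) — repeating every 3. A repeating key of period 3 is used — shifts +8, +12, +2 over and over.
Undoing it on qokkxg: q−8=i, o−12=c, k−2=i, k−8=c, x−12=l, g−2=e.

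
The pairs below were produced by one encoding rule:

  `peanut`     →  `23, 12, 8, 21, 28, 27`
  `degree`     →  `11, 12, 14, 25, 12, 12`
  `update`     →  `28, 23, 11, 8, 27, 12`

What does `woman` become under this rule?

p is letter #16 and maps to 23: an offset of 7. The number is (letter's place in the alphabet, a=1) + 7.
On woman: w=23→30, o=15→22, m=13→20, a=1→8, n=14→21.

30, 22, 20, 8, 21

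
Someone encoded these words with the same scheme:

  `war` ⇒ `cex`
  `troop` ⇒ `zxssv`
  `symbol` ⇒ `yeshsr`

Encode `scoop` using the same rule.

yissv

The shift depends on letter class: consonant w→c is +6, but vowel a→e is +4. Vowels shift forward by 4 and consonants shift forward by 6.
For scoop: s(cons)+6=y, c(cons)+6=i, o(vowel)+4=s, o(vowel)+4=s, p(cons)+6=v.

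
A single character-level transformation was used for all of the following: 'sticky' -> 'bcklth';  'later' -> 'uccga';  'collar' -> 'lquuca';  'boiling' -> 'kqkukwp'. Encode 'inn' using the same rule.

The shift depends on letter class: consonant s→b is +9, but vowel i→k is +2. Vowels shift forward by 2 and consonants shift forward by 9.
On inn: i(vowel)+2=k, n(cons)+9=w, n(cons)+9=w.

kww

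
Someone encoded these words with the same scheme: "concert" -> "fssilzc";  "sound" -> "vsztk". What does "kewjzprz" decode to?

hardship

The shift increases by 1 at each position, starting from +3: 3, 4, 5, ….
Decoding kewjzprz: k−3=h, e−4=a, w−5=r, j−6=d, z−7=s, p−8=h, r−9=i, z−10=p.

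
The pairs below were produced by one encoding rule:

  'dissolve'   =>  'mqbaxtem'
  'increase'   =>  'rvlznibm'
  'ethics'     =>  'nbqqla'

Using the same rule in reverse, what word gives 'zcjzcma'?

Shifts by position in dissolve: pos 0: d→m (+9), pos 1: i→q (+8), pos 2: s→b (+9), pos 3: s→a (+8) — repeating every 2. It's a Vigenère-style cipher with numeric key [9,8]: position i shifts by key[i mod 2].
Decoding zcjzcma: z−9=q, c−8=u, j−9=a, z−8=r, c−9=t, m−8=e, a−9=r.

quarter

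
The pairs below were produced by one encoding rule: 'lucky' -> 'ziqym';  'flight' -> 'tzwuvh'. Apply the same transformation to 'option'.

Compare letters: l→z is +14, u→i is +14, c→q is +14 — a constant shift. This is a Caesar cipher with shift 14.
For option: o+14=c, p+14=d, t+14=h, i+14=w, o+14=c, n+14=b.

cdhwcb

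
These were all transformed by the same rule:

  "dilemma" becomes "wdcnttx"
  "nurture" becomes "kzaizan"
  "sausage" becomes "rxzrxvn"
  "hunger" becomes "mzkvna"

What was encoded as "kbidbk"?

d(3)→w(22) and i(8)→d(3) fit y≡17x+23 (mod 26); the inverse of 17 mod 26 is 23. Treating letters as 0–25, the rule is x ↦ 17x + 23 (mod 26).
Undoing it on kbidbk: k(10)→23·(10−23)≡13=n; b(1)→23·(1−23)≡14=o; i(8)→23·(8−23)≡19=t; d(3)→23·(3−23)≡8=i; b(1)→23·(1−23)≡14=o; k(10)→23·(10−23)≡13=n (all mod 26).

notion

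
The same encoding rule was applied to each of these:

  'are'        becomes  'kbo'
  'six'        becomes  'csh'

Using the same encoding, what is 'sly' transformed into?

Compare letters: a→k is +10, r→b is +10, e→o is +10 — a constant shift. This is a Caesar cipher with shift 10.
On sly: s+10=c, l+10=v, y+10=i.

cvi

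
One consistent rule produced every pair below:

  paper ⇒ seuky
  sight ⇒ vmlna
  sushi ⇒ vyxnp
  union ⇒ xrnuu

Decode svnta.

print

In paper: p→s is +3, a→e is +4, p→u is +5, e→k is +6 — the shift increases by 1 each position. Letter i (0-indexed) is shifted by i+3, so successive shifts are 3, 4, 5, ….
Undoing it on svnta: s−3=p, v−4=r, n−5=i, t−6=n, a−7=t.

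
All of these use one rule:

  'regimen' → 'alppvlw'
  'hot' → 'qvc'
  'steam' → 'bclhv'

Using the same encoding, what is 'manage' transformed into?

Two shifts are in play — +7 for a/e/i/o/u, +9 for every other letter.
Applying it to manage: m(cons)+9=v, a(vowel)+7=h, n(cons)+9=w, a(vowel)+7=h, g(cons)+9=p, e(vowel)+7=l.

vhwhpl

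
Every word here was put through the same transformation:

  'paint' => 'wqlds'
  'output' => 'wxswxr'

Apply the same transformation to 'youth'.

The output letters match the input read backwards, each shifted +3: paint reversed is tniap. Read the word backwards and shift each letter +3.
Applying it to youth: reverse → htuoy; then shift: h+3=k, t+3=w, u+3=x, o+3=r, y+3=b.

kwxrb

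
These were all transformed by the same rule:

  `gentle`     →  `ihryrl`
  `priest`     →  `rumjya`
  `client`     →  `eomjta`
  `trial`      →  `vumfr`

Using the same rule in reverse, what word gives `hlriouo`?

Each letter shifts forward by (position + 2), i.e. 2, 3, 4, … — the shift grows by one for each successive letter.
Reversing it on hlriouo: h−2=f, l−3=i, r−4=n, i−5=d, o−6=i, u−7=n, o−8=g.

finding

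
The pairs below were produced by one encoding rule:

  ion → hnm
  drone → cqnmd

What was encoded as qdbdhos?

receipt

Compare letters: i→h is +25, o→n is +25, n→m is +25 — a constant shift. Each letter is shifted forward by 25 in the alphabet (a Caesar shift of +25).
Undoing it on qdbdhos: q−25=r, d−25=e, b−25=c, d−25=e, h−25=i, o−25=p, s−25=t.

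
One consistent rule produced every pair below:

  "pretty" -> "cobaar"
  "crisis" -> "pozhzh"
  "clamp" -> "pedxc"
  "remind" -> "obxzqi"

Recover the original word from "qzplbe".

nickel

p(15)→c(2) and r(17)→o(14) fit y≡19x+3 (mod 26); the inverse of 19 mod 26 is 11. This is an affine cipher: with a=0,…,z=25, each position x becomes (19x+3) mod 26.
Reversing it on qzplbe: q(16)→11·(16−3)≡13=n; z(25)→11·(25−3)≡8=i; p(15)→11·(15−3)≡2=c; l(11)→11·(11−3)≡10=k; b(1)→11·(1−3)≡4=e; e(4)→11·(4−3)≡11=l (all mod 26).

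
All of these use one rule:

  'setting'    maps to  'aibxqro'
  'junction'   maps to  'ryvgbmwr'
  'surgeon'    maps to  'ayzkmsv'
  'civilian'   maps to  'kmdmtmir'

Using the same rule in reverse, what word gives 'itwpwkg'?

apology

Shifts by position in setting: pos 0: s→a (+8), pos 1: e→i (+4), pos 2: t→b (+8), pos 3: t→x (+4) — repeating every 2. A repeating key of period 2 is used — shifts +8, +4 over and over.
Decoding itwpwkg: i−8=a, t−4=p, w−8=o, p−4=l, w−8=o, k−4=g, g−8=y.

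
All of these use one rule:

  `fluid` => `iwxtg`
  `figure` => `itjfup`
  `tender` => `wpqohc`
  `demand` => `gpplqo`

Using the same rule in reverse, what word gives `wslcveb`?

thirsty

Shifts by position in fluid: pos 0: f→i (+3), pos 1: l→w (+11), pos 2: u→x (+3), pos 3: i→t (+11) — repeating every 2. The shifts repeat in a cycle of length 2: positions 0,1,… shift by +3, +11, then the pattern repeats.
Undoing it on wslcveb: w−3=t, s−11=h, l−3=i, c−11=r, v−3=s, e−11=t, b−3=y.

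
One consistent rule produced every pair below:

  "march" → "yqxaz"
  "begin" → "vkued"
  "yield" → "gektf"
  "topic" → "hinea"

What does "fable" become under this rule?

m(12)→y(24) and a(0)→q(16) fit y≡5x+16 (mod 26); the inverse of 5 mod 26 is 21. This is an affine cipher: with a=0,…,z=25, each position x becomes (5x+16) mod 26.
Applying it to fable: f(5)→5·5+16≡15=p; a(0)→5·0+16≡16=q; b(1)→5·1+16≡21=v; l(11)→5·11+16≡19=t; e(4)→5·4+16≡10=k (all mod 26).

pqvtk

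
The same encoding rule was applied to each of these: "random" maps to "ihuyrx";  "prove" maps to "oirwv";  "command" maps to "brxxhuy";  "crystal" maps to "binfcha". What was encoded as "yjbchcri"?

Treating letters as 0–25, the rule is x ↦ 23x + 7 (mod 26).
Undoing it on yjbchcri: y(24)→17·(24−7)≡3=d; j(9)→17·(9−7)≡8=i; b(1)→17·(1−7)≡2=c; c(2)→17·(2−7)≡19=t; h(7)→17·(7−7)≡0=a; c(2)→17·(2−7)≡19=t; r(17)→17·(17−7)≡14=o; i(8)→17·(8−7)≡17=r (all mod 26).

dictator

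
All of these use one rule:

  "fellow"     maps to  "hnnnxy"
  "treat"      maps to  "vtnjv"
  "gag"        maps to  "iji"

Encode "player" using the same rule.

The shift depends on letter class: consonant f→h is +2, but vowel e→n is +9. Vowels shift forward by 9 and consonants shift forward by 2.
For player: p(cons)+2=r, l(cons)+2=n, a(vowel)+9=j, y(cons)+2=a, e(vowel)+9=n, r(cons)+2=t.

rnjant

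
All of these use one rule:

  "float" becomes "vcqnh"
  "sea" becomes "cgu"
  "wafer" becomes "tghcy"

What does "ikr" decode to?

The output letters match the input read backwards, each shifted +2: float reversed is taolf. The word is reversed, then every letter is shifted forward by 2.
Reversing it on ikr: shift back: i−2=g, k−2=i, r−2=p → gip; then reverse → pig.

pig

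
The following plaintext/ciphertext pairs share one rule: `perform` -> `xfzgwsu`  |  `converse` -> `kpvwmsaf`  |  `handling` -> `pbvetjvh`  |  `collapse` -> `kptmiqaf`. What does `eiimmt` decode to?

Shifts by position in perform: pos 0: p→x (+8), pos 1: e→f (+1), pos 2: r→z (+8), pos 3: f→g (+1) — repeating every 2. The shifts repeat in a cycle of length 2: positions 0,1,… shift by +8, +1, then the pattern repeats.
Reversing it on eiimmt: e−8=w, i−1=h, i−8=a, m−1=l, m−8=e, t−1=s.

whales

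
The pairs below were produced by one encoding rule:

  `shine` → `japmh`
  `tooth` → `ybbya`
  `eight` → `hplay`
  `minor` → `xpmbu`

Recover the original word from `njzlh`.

usage

Treating letters as 0–25, the rule is x ↦ 15x + 25 (mod 26).
Reversing it on njzlh: n(13)→7·(13−25)≡20=u; j(9)→7·(9−25)≡18=s; z(25)→7·(25−25)≡0=a; l(11)→7·(11−25)≡6=g; h(7)→7·(7−25)≡4=e (all mod 26).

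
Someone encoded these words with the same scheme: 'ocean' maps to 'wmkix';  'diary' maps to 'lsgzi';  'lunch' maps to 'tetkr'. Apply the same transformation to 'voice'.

Shifts by position in ocean: pos 0: o→w (+8), pos 1: c→m (+10), pos 2: e→k (+6), pos 3: a→i (+8), pos 4: n→x (+10) — repeating every 3. It's a Vigenère-style cipher with numeric key [8,10,6]: position i shifts by key[i mod 3].
On voice: v+8=d, o+10=y, i+6=o, c+8=k, e+10=o.

dyoko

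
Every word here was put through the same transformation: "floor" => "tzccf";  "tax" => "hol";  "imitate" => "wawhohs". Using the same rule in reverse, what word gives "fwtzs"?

rifle

Compare letters: f→t is +14, l→z is +14, o→c is +14 — a constant shift. Every letter moves 14 places later in the alphabet, wrapping around z→a.
Decoding fwtzs: f−14=r, w−14=i, t−14=f, z−14=l, s−14=e.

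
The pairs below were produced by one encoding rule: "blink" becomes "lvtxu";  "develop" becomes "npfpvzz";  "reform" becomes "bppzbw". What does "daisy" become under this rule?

nltci

The shift depends on letter class: consonant b→l is +10, but vowel i→t is +11. Two shifts are in play — +11 for a/e/i/o/u, +10 for every other letter.
For daisy: d(cons)+10=n, a(vowel)+11=l, i(vowel)+11=t, s(cons)+10=c, y(cons)+10=i.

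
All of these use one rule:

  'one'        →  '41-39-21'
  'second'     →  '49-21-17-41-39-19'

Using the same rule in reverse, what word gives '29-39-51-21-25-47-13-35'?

o(#15)→41 and n(#14)→39: differences scale by 2, so n = 2·pos + 11. Each letter becomes 2×(its alphabet position, a=1..z=26) + 11.
Decoding 29-39-51-21-25-47-13-35: 29→(29−11)÷2=9=i, 39→(39−11)÷2=14=n, 51→(51−11)÷2=20=t, 21→(21−11)÷2=5=e, 25→(25−11)÷2=7=g, 47→(47−11)÷2=18=r, 13→(13−11)÷2=1=a, 35→(35−11)÷2=12=l.

integral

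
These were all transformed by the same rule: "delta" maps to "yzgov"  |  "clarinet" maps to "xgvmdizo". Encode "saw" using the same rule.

Compare letters: d→y is +21, e→z is +21, l→g is +21 — a constant shift. It's a constant shift of +21 (ROT21).
Applying it to saw: s+21=n, a+21=v, w+21=r.

nvr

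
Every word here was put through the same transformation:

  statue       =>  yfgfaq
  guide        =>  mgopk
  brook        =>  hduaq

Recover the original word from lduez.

frost

It's a Vigenère-style cipher with numeric key [6,12]: position i shifts by key[i mod 2].
Reversing it on lduez: l−6=f, d−12=r, u−6=o, e−12=s, z−6=t.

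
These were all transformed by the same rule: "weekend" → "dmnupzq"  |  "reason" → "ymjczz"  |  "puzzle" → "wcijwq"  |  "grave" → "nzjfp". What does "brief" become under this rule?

The shift increases by 1 at each position, starting from +7: 7, 8, 9, ….
For brief: b+7=i, r+8=z, i+9=r, e+10=o, f+11=q.

izroq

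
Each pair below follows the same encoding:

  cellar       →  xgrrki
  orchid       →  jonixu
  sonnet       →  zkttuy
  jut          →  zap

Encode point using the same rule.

The output letters match the input read backwards, each shifted +6: cellar reversed is rallec. Two steps: reverse the string, then apply a Caesar shift of +6.
For point: reverse → tniop; then shift: t+6=z, n+6=t, i+6=o, o+6=u, p+6=v.

ztouv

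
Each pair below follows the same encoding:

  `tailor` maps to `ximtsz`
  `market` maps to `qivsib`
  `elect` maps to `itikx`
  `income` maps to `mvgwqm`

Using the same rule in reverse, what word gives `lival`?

harsh

The shifts repeat in a cycle of length 2: positions 0,1,… shift by +4, +8, then the pattern repeats.
Reversing it on lival: l−4=h, i−8=a, v−4=r, a−8=s, l−4=h.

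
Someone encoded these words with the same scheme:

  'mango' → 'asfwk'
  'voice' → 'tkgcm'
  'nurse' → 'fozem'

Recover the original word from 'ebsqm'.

shake

m(12)→a(0) and a(0)→s(18) fit y≡5x+18 (mod 26); the inverse of 5 mod 26 is 21. Treating letters as 0–25, the rule is x ↦ 5x + 18 (mod 26).
Undoing it on ebsqm: e(4)→21·(4−18)≡18=s; b(1)→21·(1−18)≡7=h; s(18)→21·(18−18)≡0=a; q(16)→21·(16−18)≡10=k; m(12)→21·(12−18)≡4=e (all mod 26).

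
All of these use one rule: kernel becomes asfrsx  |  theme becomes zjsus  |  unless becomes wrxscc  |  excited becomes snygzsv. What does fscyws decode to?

k(10)→a(0) and e(4)→s(18) fit y≡23x+4 (mod 26); the inverse of 23 mod 26 is 17. Each letter's alphabet position (a=0..z=25) is mapped through 23·x+4 mod 26 — an affine cipher.
Reversing it on fscyws: f(5)→17·(5−4)≡17=r; s(18)→17·(18−4)≡4=e; c(2)→17·(2−4)≡18=s; y(24)→17·(24−4)≡2=c; w(22)→17·(22−4)≡20=u; s(18)→17·(18−4)≡4=e (all mod 26).

rescue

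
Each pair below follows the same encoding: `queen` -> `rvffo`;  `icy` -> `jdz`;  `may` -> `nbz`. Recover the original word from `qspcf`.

probe

This is a Caesar cipher with shift 1.
Undoing it on qspcf: q−1=p, s−1=r, p−1=o, c−1=b, f−1=e.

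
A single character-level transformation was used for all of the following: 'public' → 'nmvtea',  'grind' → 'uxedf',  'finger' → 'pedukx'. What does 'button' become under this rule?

vmhhid

p(15)→n(13) and u(20)→m(12) fit y≡5x+16 (mod 26); the inverse of 5 mod 26 is 21. Each letter's alphabet position (a=0..z=25) is mapped through 5·x+16 mod 26 — an affine cipher.
For button: b(1)→5·1+16≡21=v; u(20)→5·20+16≡12=m; t(19)→5·19+16≡7=h; t(19)→5·19+16≡7=h; o(14)→5·14+16≡8=i; n(13)→5·13+16≡3=d (all mod 26).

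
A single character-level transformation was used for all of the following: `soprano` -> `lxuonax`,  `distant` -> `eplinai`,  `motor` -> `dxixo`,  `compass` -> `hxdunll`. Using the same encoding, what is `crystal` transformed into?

Treating letters as 0–25, the rule is x ↦ 23x + 13 (mod 26).
For crystal: c(2)→23·2+13≡7=h; r(17)→23·17+13≡14=o; y(24)→23·24+13≡19=t; s(18)→23·18+13≡11=l; t(19)→23·19+13≡8=i; a(0)→23·0+13≡13=n; l(11)→23·11+13≡6=g (all mod 26).

hotling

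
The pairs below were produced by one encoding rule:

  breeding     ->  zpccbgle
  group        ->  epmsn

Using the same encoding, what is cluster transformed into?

ajsqrcp

Compare letters: b→z is +24, r→p is +24, e→c is +24 — a constant shift. Each letter is shifted forward by 24 in the alphabet (a Caesar shift of +24).
For cluster: c+24=a, l+24=j, u+24=s, s+24=q, t+24=r, e+24=c, r+24=p.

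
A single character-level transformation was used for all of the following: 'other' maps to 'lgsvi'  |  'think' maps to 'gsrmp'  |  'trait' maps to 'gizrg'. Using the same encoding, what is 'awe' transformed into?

Each pair mirrors across the alphabet (o↔l, t↔g, h↔s): positions sum to 25. This is the alphabet-reversal cipher (Atbash): a becomes z, b becomes y, etc.
For awe: a↔z, w↔d, e↔v.

zdv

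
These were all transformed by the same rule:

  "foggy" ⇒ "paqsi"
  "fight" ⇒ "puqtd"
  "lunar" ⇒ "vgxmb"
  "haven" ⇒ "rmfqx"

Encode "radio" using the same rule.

bmnuy

Shifts by position in foggy: pos 0: f→p (+10), pos 1: o→a (+12), pos 2: g→q (+10), pos 3: g→s (+12) — repeating every 2. The shifts repeat in a cycle of length 2: positions 0,1,… shift by +10, +12, then the pattern repeats.
For radio: r+10=b, a+12=m, d+10=n, i+12=u, o+10=y.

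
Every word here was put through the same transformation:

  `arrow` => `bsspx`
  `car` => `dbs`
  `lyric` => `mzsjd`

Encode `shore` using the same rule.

Each letter is shifted forward by 1 in the alphabet (a Caesar shift of +1).
Applying it to shore: s+1=t, h+1=i, o+1=p, r+1=s, e+1=f.

tipsf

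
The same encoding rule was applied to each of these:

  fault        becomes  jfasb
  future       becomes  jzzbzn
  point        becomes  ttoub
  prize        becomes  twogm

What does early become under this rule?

In fault: f→j is +4, a→f is +5, u→a is +6, l→s is +7 — the shift increases by 1 each position. The shift increases by 1 at each position, starting from +4: 4, 5, 6, ….
On early: e+4=i, a+5=f, r+6=x, l+7=s, y+8=g.

ifxsg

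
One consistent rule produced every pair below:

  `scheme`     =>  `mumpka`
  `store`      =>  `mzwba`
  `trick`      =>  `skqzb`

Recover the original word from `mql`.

die

The output letters match the input read backwards, each shifted +8: scheme reversed is emehcs. Two steps: reverse the string, then apply a Caesar shift of +8.
Undoing it on mql: shift back: m−8=e, q−8=i, l−8=d → eid; then reverse → die.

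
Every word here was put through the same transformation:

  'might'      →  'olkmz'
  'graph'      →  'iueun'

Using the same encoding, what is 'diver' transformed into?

flzjx

In might: m→o is +2, i→l is +3, g→k is +4, h→m is +5 — the shift increases by 1 each position. The shift increases by 1 at each position, starting from +2: 2, 3, 4, ….
On diver: d+2=f, i+3=l, v+4=z, e+5=j, r+6=x.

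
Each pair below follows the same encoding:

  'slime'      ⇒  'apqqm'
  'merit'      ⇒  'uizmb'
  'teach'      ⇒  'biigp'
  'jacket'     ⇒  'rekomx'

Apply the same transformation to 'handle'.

pevhti

Shifts by position in slime: pos 0: s→a (+8), pos 1: l→p (+4), pos 2: i→q (+8), pos 3: m→q (+4) — repeating every 2. A repeating key of period 2 is used — shifts +8, +4 over and over.
Applying it to handle: h+8=p, a+4=e, n+8=v, d+4=h, l+8=t, e+4=i.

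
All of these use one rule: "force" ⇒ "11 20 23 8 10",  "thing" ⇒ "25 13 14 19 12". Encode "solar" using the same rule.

24 20 17 6 23

f is letter #6 and maps to 11: an offset of 5. Letters become their 1-based position plus 5 (so a→6, b→7, …).
On solar: s=19→24, o=15→20, l=12→17, a=1→6, r=18→23.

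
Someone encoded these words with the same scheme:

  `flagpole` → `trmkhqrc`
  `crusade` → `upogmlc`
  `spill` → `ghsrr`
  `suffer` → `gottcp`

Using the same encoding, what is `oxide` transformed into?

qnslc

Treating letters as 0–25, the rule is x ↦ 17x + 12 (mod 26).
On oxide: o(14)→17·14+12≡16=q; x(23)→17·23+12≡13=n; i(8)→17·8+12≡18=s; d(3)→17·3+12≡11=l; e(4)→17·4+12≡2=c (all mod 26).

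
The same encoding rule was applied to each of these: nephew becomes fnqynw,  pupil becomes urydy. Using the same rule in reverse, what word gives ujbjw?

The output letters match the input read backwards, each shifted +9: nephew reversed is wehpen. The word is reversed, then every letter is shifted forward by 9.
Reversing it on ujbjw: shift back: u−9=l, j−9=a, b−9=s, j−9=a, w−9=n → lasan; then reverse → nasal.

nasal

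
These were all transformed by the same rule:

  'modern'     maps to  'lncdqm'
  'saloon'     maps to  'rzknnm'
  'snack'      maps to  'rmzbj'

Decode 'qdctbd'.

Compare letters: m→l is +25, o→n is +25, d→c is +25 — a constant shift. Every letter moves 25 places later in the alphabet, wrapping around z→a.
Reversing it on qdctbd: q−25=r, d−25=e, c−25=d, t−25=u, b−25=c, d−25=e.

reduce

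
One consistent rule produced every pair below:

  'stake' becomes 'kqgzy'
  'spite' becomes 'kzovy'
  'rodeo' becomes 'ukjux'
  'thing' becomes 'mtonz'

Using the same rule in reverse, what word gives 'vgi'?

The output letters match the input read backwards, each shifted +6: stake reversed is ekats. Two steps: reverse the string, then apply a Caesar shift of +6.
Undoing it on vgi: shift back: v−6=p, g−6=a, i−6=c → pac; then reverse → cap.

cap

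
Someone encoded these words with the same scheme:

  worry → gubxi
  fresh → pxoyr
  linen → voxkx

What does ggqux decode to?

wagon

A repeating key of period 2 is used — shifts +10, +6 over and over.
Undoing it on ggqux: g−10=w, g−6=a, q−10=g, u−6=o, x−10=n.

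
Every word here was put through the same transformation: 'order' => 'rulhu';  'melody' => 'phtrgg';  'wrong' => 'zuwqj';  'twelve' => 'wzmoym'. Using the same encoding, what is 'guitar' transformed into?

Shifts by position in order: pos 0: o→r (+3), pos 1: r→u (+3), pos 2: d→l (+8), pos 3: e→h (+3), pos 4: r→u (+3) — repeating every 3. It's a Vigenère-style cipher with numeric key [3,3,8]: position i shifts by key[i mod 3].
Applying it to guitar: g+3=j, u+3=x, i+8=q, t+3=w, a+3=d, r+8=z.

jxqwdz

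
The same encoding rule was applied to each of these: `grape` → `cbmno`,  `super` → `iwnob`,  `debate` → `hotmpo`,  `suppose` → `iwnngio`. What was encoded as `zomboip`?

g(6)→c(2) and r(17)→b(1) fit y≡7x+12 (mod 26); the inverse of 7 mod 26 is 15. Each letter's alphabet position (a=0..z=25) is mapped through 7·x+12 mod 26 — an affine cipher.
Decoding zomboip: z(25)→15·(25−12)≡13=n; o(14)→15·(14−12)≡4=e; m(12)→15·(12−12)≡0=a; b(1)→15·(1−12)≡17=r; o(14)→15·(14−12)≡4=e; i(8)→15·(8−12)≡18=s; p(15)→15·(15−12)≡19=t (all mod 26).

nearest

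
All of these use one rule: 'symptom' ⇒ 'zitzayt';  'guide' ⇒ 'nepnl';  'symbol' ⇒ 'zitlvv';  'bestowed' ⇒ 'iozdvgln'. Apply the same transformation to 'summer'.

zetwlb

It's a Vigenère-style cipher with numeric key [7,10]: position i shifts by key[i mod 2].
Applying it to summer: s+7=z, u+10=e, m+7=t, m+10=w, e+7=l, r+10=b.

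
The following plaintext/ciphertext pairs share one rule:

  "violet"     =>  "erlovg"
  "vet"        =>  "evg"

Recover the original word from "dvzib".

Each pair mirrors across the alphabet (v↔e, i↔r, o↔l): positions sum to 25. Letters are reflected about the middle of the alphabet (position → 25−position): Atbash.
Decoding dvzib: d↔w, v↔e, z↔a, i↔r, b↔y.

weary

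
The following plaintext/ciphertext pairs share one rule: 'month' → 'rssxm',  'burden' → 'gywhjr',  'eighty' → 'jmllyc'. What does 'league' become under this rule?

qifkzi

A repeating key of period 2 is used — shifts +5, +4 over and over.
On league: l+5=q, e+4=i, a+5=f, g+4=k, u+5=z, e+4=i.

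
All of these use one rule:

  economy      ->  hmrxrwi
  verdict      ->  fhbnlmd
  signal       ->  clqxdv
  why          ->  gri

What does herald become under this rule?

The shift depends on letter class: consonant c→m is +10, but vowel e→h is +3. Vowels shift forward by 3 and consonants shift forward by 10.
On herald: h(cons)+10=r, e(vowel)+3=h, r(cons)+10=b, a(vowel)+3=d, l(cons)+10=v, d(cons)+10=n.

rhbdvn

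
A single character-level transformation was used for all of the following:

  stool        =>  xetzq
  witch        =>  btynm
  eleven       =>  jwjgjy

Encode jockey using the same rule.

ozhvjj

Shifts by position in stool: pos 0: s→x (+5), pos 1: t→e (+11), pos 2: o→t (+5), pos 3: o→z (+11) — repeating every 2. A repeating key of period 2 is used — shifts +5, +11 over and over.
Applying it to jockey: j+5=o, o+11=z, c+5=h, k+11=v, e+5=j, y+11=j.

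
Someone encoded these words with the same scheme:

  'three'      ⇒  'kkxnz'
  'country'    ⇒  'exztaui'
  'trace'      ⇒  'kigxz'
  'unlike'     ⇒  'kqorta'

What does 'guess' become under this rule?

yykam

The output letters match the input read backwards, each shifted +6: three reversed is eerht. The word is reversed, then every letter is shifted forward by 6.
Applying it to guess: reverse → sseug; then shift: s+6=y, s+6=y, e+6=k, u+6=a, g+6=m.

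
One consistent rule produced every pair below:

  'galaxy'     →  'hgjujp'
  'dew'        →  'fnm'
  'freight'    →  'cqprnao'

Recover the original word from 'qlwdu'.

The output letters match the input read backwards, each shifted +9: galaxy reversed is yxalag. Read the word backwards and shift each letter +9.
Decoding qlwdu: shift back: q−9=h, l−9=c, w−9=n, d−9=u, u−9=l → hcnul; then reverse → lunch.

lunch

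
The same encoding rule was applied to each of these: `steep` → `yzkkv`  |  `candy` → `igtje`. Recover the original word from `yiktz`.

This is a Caesar cipher with shift 6.
Reversing it on yiktz: y−6=s, i−6=c, k−6=e, t−6=n, z−6=t.

scent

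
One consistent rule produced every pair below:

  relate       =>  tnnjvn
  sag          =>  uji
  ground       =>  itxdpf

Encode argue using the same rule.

The shift depends on letter class: consonant r→t is +2, but vowel e→n is +9. Two shifts are in play — +9 for a/e/i/o/u, +2 for every other letter.
On argue: a(vowel)+9=j, r(cons)+2=t, g(cons)+2=i, u(vowel)+9=d, e(vowel)+9=n.

jtidn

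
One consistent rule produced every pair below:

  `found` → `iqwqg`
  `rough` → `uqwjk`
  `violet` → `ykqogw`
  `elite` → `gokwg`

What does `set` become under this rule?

The shift depends on letter class: consonant f→i is +3, but vowel o→q is +2. Two shifts are in play — +2 for a/e/i/o/u, +3 for every other letter.
On set: s(cons)+3=v, e(vowel)+2=g, t(cons)+3=w.

vgw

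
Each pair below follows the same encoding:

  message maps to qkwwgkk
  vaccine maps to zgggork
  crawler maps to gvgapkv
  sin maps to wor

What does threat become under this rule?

Two shifts are in play — +6 for a/e/i/o/u, +4 for every other letter.
For threat: t(cons)+4=x, h(cons)+4=l, r(cons)+4=v, e(vowel)+6=k, a(vowel)+6=g, t(cons)+4=x.

xlvkgx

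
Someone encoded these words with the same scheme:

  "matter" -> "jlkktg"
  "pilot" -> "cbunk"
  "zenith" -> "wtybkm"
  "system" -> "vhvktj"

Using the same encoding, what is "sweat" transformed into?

vdtlk

m(12)→j(9) and a(0)→l(11) fit y≡15x+11 (mod 26); the inverse of 15 mod 26 is 7. Treating letters as 0–25, the rule is x ↦ 15x + 11 (mod 26).
On sweat: s(18)→15·18+11≡21=v; w(22)→15·22+11≡3=d; e(4)→15·4+11≡19=t; a(0)→15·0+11≡11=l; t(19)→15·19+11≡10=k (all mod 26).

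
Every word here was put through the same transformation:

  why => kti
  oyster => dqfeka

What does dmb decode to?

The output letters match the input read backwards, each shifted +12: why reversed is yhw. Two steps: reverse the string, then apply a Caesar shift of +12.
Undoing it on dmb: shift back: d−12=r, m−12=a, b−12=p → rap; then reverse → par.

par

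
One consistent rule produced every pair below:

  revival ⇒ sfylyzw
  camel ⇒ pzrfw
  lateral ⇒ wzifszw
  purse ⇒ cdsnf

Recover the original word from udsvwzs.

r(17)→s(18) and e(4)→f(5) fit y≡21x+25 (mod 26); the inverse of 21 mod 26 is 5. Each letter's alphabet position (a=0..z=25) is mapped through 21·x+25 mod 26 — an affine cipher.
Undoing it on udsvwzs: u(20)→5·(20−25)≡1=b; d(3)→5·(3−25)≡20=u; s(18)→5·(18−25)≡17=r; v(21)→5·(21−25)≡6=g; w(22)→5·(22−25)≡11=l; z(25)→5·(25−25)≡0=a; s(18)→5·(18−25)≡17=r (all mod 26).

burglar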